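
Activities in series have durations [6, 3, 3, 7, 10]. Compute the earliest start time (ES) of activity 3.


Activity 3 starts after activities 1 through 2 complete.
Predecessor durations: [6, 3]
ES = 6 + 3 = 9

9


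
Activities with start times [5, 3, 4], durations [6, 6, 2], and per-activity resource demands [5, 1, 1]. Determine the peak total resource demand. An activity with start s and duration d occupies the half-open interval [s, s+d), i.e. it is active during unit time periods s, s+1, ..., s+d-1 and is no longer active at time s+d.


Each activity i is active on [start_i, start_i + duration_i).
Compute total resource usage per time slot:
  t=0: active resources = [], total = 0
  t=1: active resources = [], total = 0
  t=2: active resources = [], total = 0
  t=3: active resources = [1], total = 1
  t=4: active resources = [1, 1], total = 2
  t=5: active resources = [5, 1, 1], total = 7
  t=6: active resources = [5, 1], total = 6
  t=7: active resources = [5, 1], total = 6
  t=8: active resources = [5, 1], total = 6
  t=9: active resources = [5], total = 5
  t=10: active resources = [5], total = 5
Peak resource demand = 7

7


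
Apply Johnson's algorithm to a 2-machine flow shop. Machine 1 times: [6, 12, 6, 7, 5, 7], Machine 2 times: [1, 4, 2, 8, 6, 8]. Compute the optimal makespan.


Apply Johnson's rule:
  Group 1 (a <= b): [(5, 5, 6), (4, 7, 8), (6, 7, 8)]
  Group 2 (a > b): [(2, 12, 4), (3, 6, 2), (1, 6, 1)]
Optimal job order: [5, 4, 6, 2, 3, 1]
Schedule:
  Job 5: M1 done at 5, M2 done at 11
  Job 4: M1 done at 12, M2 done at 20
  Job 6: M1 done at 19, M2 done at 28
  Job 2: M1 done at 31, M2 done at 35
  Job 3: M1 done at 37, M2 done at 39
  Job 1: M1 done at 43, M2 done at 44
Makespan = 44

44


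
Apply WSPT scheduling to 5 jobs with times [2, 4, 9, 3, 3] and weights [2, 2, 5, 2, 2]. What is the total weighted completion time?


Compute p/w ratios and sort ascending (WSPT): [(2, 2), (3, 2), (3, 2), (9, 5), (4, 2)]
Compute weighted completion times:
  Job (p=2,w=2): C=2, w*C=2*2=4
  Job (p=3,w=2): C=5, w*C=2*5=10
  Job (p=3,w=2): C=8, w*C=2*8=16
  Job (p=9,w=5): C=17, w*C=5*17=85
  Job (p=4,w=2): C=21, w*C=2*21=42
Total weighted completion time = 157

157


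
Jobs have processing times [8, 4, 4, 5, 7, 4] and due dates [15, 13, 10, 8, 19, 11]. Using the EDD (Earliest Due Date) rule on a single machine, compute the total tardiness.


Sort by due date (EDD order): [(5, 8), (4, 10), (4, 11), (4, 13), (8, 15), (7, 19)]
Compute completion times and tardiness:
  Job 1: p=5, d=8, C=5, tardiness=max(0,5-8)=0
  Job 2: p=4, d=10, C=9, tardiness=max(0,9-10)=0
  Job 3: p=4, d=11, C=13, tardiness=max(0,13-11)=2
  Job 4: p=4, d=13, C=17, tardiness=max(0,17-13)=4
  Job 5: p=8, d=15, C=25, tardiness=max(0,25-15)=10
  Job 6: p=7, d=19, C=32, tardiness=max(0,32-19)=13
Total tardiness = 29

29


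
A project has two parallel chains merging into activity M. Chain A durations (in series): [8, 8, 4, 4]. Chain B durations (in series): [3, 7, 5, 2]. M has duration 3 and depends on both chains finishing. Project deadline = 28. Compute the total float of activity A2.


Forward pass: ES(A2) = sum of predecessors on chain A = 8
EF = ES + duration = 8 + 8 = 16
Backward pass: LF(M) = deadline = 28; LS(M) = 28 - 3 = 25
LF(A2) = LS(M) - sum(successors on chain A) = 25 - 8 = 17
LS = LF - duration = 17 - 8 = 9
Total float = LS - ES = 9 - 8 = 1

1


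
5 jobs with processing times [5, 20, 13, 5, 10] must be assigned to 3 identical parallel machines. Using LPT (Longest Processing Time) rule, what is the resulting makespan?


Sort jobs in decreasing order (LPT): [20, 13, 10, 5, 5]
Assign each job to the least loaded machine:
  Machine 1: jobs [20], load = 20
  Machine 2: jobs [13, 5], load = 18
  Machine 3: jobs [10, 5], load = 15
Makespan = max load = 20

20


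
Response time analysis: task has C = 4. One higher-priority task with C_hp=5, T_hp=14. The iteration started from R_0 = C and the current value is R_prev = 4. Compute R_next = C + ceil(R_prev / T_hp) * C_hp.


R_next = C + ceil(R_prev / T_hp) * C_hp
ceil(4 / 14) = ceil(0.2857) = 1
Interference = 1 * 5 = 5
R_next = 4 + 5 = 9

9


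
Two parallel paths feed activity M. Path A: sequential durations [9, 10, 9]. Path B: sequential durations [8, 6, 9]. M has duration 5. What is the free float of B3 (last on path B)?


ES(B3) = sum of predecessors on chain B = 14
EF(B3) = ES + duration = 14 + 9 = 23
Successor of B3 is M. ES(M) = max(sum(A), sum(B)) = max(28, 23) = 28
Free float = ES(successor) - EF(current) = 28 - 23 = 5

5


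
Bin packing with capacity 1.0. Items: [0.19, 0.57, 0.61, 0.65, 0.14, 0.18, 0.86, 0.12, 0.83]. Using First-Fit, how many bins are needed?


Place items sequentially using First-Fit:
  Item 0.19 -> new Bin 1
  Item 0.57 -> Bin 1 (now 0.76)
  Item 0.61 -> new Bin 2
  Item 0.65 -> new Bin 3
  Item 0.14 -> Bin 1 (now 0.9)
  Item 0.18 -> Bin 2 (now 0.79)
  Item 0.86 -> new Bin 4
  Item 0.12 -> Bin 2 (now 0.91)
  Item 0.83 -> new Bin 5
Total bins used = 5

5


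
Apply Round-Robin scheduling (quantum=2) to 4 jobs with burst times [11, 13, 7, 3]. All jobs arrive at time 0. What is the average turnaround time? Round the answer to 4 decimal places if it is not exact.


Time quantum = 2
Execution trace:
  J1 runs 2 units, time = 2
  J2 runs 2 units, time = 4
  J3 runs 2 units, time = 6
  J4 runs 2 units, time = 8
  J1 runs 2 units, time = 10
  J2 runs 2 units, time = 12
  J3 runs 2 units, time = 14
  J4 runs 1 units, time = 15
  J1 runs 2 units, time = 17
  J2 runs 2 units, time = 19
  J3 runs 2 units, time = 21
  J1 runs 2 units, time = 23
  J2 runs 2 units, time = 25
  J3 runs 1 units, time = 26
  J1 runs 2 units, time = 28
  J2 runs 2 units, time = 30
  J1 runs 1 units, time = 31
  J2 runs 2 units, time = 33
  J2 runs 1 units, time = 34
Finish times: [31, 34, 26, 15]
Average turnaround = 106/4 = 26.5

26.5


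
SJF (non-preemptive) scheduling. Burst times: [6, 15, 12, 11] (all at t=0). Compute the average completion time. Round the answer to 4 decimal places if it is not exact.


SJF order (ascending): [6, 11, 12, 15]
Completion times:
  Job 1: burst=6, C=6
  Job 2: burst=11, C=17
  Job 3: burst=12, C=29
  Job 4: burst=15, C=44
Average completion = 96/4 = 24.0

24.0


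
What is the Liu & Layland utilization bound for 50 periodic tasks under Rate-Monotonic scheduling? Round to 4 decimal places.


Compute 2^(1/50) = 1.0139594798
Subtract 1: 1.0139594798 - 1 = 0.0139594798
Multiply by n: 50 * 0.0139594798 = 0.6979739900
Round to 4 dp: 0.6980

0.6980


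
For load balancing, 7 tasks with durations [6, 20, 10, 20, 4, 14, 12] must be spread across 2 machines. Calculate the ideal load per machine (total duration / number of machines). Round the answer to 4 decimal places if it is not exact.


Total processing time = 6 + 20 + 10 + 20 + 4 + 14 + 12 = 86
Number of machines = 2
Ideal balanced load = 86 / 2 = 43.0

43.0


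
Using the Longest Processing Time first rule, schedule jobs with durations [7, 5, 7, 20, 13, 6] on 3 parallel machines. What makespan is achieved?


Sort jobs in decreasing order (LPT): [20, 13, 7, 7, 6, 5]
Assign each job to the least loaded machine:
  Machine 1: jobs [20], load = 20
  Machine 2: jobs [13, 6], load = 19
  Machine 3: jobs [7, 7, 5], load = 19
Makespan = max load = 20

20


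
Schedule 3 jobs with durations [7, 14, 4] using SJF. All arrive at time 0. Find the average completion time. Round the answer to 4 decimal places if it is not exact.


SJF order (ascending): [4, 7, 14]
Completion times:
  Job 1: burst=4, C=4
  Job 2: burst=7, C=11
  Job 3: burst=14, C=25
Average completion = 40/3 = 13.3333

13.3333


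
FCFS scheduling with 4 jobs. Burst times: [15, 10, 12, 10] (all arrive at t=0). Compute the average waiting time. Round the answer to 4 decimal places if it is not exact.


FCFS order (as given): [15, 10, 12, 10]
Waiting times:
  Job 1: wait = 0
  Job 2: wait = 15
  Job 3: wait = 25
  Job 4: wait = 37
Sum of waiting times = 77
Average waiting time = 77/4 = 19.25

19.25


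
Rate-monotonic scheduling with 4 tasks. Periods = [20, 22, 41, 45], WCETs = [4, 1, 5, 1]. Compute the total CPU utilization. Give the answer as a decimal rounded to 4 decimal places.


Compute individual utilizations (exact fractions):
  Task 1: C/T = 4/20 = 1/5 (approx. 0.2)
  Task 2: C/T = 1/22 (approx. 0.0455)
  Task 3: C/T = 5/41 (approx. 0.122)
  Task 4: C/T = 1/45 (approx. 0.0222)
Total utilization U = 1/5 + 1/22 + 5/41 + 1/45 = 3163/8118
Rounded to 4 decimal places: U = 0.3896
RM (Liu & Layland) bound for 4 tasks = 0.756828; compare with U = 3163/8118 (approx. 0.389628)
U <= bound, so schedulable by RM sufficient condition.

0.3896


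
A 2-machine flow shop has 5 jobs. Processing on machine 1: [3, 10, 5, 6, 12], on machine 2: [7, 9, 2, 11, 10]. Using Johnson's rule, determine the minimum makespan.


Apply Johnson's rule:
  Group 1 (a <= b): [(1, 3, 7), (4, 6, 11)]
  Group 2 (a > b): [(5, 12, 10), (2, 10, 9), (3, 5, 2)]
Optimal job order: [1, 4, 5, 2, 3]
Schedule:
  Job 1: M1 done at 3, M2 done at 10
  Job 4: M1 done at 9, M2 done at 21
  Job 5: M1 done at 21, M2 done at 31
  Job 2: M1 done at 31, M2 done at 40
  Job 3: M1 done at 36, M2 done at 42
Makespan = 42

42


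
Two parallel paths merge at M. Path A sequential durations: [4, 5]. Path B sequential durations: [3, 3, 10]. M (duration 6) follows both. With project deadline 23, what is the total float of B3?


Forward pass: ES(B3) = sum of predecessors on chain B = 6
EF = ES + duration = 6 + 10 = 16
Backward pass: LF(M) = deadline = 23; LS(M) = 23 - 6 = 17
LF(B3) = LS(M) - sum(successors on chain B) = 17 - 0 = 17
LS = LF - duration = 17 - 10 = 7
Total float = LS - ES = 7 - 6 = 1

1


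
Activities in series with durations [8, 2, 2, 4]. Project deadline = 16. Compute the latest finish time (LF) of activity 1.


LF(activity 1) = deadline - sum of successor durations
Successors: activities 2 through 4 with durations [2, 2, 4]
Sum of successor durations = 8
LF = 16 - 8 = 8

8


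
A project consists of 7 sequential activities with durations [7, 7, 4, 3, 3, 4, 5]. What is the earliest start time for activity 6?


Activity 6 starts after activities 1 through 5 complete.
Predecessor durations: [7, 7, 4, 3, 3]
ES = 7 + 7 + 4 + 3 + 3 = 24

24


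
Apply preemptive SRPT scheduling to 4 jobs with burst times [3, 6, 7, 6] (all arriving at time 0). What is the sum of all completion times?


Since all jobs arrive at t=0, SRPT equals SPT ordering.
SPT order: [3, 6, 6, 7]
Completion times:
  Job 1: p=3, C=3
  Job 2: p=6, C=9
  Job 3: p=6, C=15
  Job 4: p=7, C=22
Total completion time = 3 + 9 + 15 + 22 = 49

49


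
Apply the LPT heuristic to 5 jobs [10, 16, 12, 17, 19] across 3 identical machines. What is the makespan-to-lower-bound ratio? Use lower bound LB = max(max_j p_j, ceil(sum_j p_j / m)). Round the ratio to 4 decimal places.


LPT order: [19, 17, 16, 12, 10]
Machine loads after assignment: [19, 27, 28]
LPT makespan = 28
Lower bound = max(max_job, ceil(total/3)) = max(19, 25) = 25
Ratio = 28 / 25 = 1.12

1.12


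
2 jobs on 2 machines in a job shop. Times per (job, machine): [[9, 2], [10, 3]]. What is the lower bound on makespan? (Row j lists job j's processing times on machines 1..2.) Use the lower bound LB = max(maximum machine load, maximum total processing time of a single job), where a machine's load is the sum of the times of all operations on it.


Machine loads:
  Machine 1: 9 + 10 = 19
  Machine 2: 2 + 3 = 5
Max machine load = 19
Job totals:
  Job 1: 11
  Job 2: 13
Max job total = 13
Lower bound = max(19, 13) = 19

19


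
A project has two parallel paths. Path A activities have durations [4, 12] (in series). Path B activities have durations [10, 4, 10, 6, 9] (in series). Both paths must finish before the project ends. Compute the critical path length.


Path A total = 4 + 12 = 16
Path B total = 10 + 4 + 10 + 6 + 9 = 39
Critical path = longest path = max(16, 39) = 39

39


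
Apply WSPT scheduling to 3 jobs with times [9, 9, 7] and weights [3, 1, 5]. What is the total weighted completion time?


Compute p/w ratios and sort ascending (WSPT): [(7, 5), (9, 3), (9, 1)]
Compute weighted completion times:
  Job (p=7,w=5): C=7, w*C=5*7=35
  Job (p=9,w=3): C=16, w*C=3*16=48
  Job (p=9,w=1): C=25, w*C=1*25=25
Total weighted completion time = 108

108


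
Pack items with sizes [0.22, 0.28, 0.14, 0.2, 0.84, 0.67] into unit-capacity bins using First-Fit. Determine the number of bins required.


Place items sequentially using First-Fit:
  Item 0.22 -> new Bin 1
  Item 0.28 -> Bin 1 (now 0.5)
  Item 0.14 -> Bin 1 (now 0.64)
  Item 0.2 -> Bin 1 (now 0.84)
  Item 0.84 -> new Bin 2
  Item 0.67 -> new Bin 3
Total bins used = 3

3


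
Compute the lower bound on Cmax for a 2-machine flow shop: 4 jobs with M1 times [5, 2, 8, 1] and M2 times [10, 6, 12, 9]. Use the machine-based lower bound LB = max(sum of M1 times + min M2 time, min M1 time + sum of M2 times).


LB1 = sum(M1 times) + min(M2 times) = 16 + 6 = 22
LB2 = min(M1 times) + sum(M2 times) = 1 + 37 = 38
Lower bound = max(LB1, LB2) = max(22, 38) = 38

38


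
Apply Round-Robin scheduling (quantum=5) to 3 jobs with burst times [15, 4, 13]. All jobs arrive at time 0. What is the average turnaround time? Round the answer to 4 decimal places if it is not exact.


Time quantum = 5
Execution trace:
  J1 runs 5 units, time = 5
  J2 runs 4 units, time = 9
  J3 runs 5 units, time = 14
  J1 runs 5 units, time = 19
  J3 runs 5 units, time = 24
  J1 runs 5 units, time = 29
  J3 runs 3 units, time = 32
Finish times: [29, 9, 32]
Average turnaround = 70/3 = 23.3333

23.3333


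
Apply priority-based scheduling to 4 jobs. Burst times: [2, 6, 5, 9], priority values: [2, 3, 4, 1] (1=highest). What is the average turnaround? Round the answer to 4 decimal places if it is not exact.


Sort by priority (ascending = highest first):
Order: [(1, 9), (2, 2), (3, 6), (4, 5)]
Completion times:
  Priority 1, burst=9, C=9
  Priority 2, burst=2, C=11
  Priority 3, burst=6, C=17
  Priority 4, burst=5, C=22
Average turnaround = 59/4 = 14.75

14.75


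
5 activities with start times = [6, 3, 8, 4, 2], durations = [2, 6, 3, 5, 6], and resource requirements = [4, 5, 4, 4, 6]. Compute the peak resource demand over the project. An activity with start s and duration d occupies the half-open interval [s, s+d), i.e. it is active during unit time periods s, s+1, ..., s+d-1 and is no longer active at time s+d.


Each activity i is active on [start_i, start_i + duration_i).
Compute total resource usage per time slot:
  t=0: active resources = [], total = 0
  t=1: active resources = [], total = 0
  t=2: active resources = [6], total = 6
  t=3: active resources = [5, 6], total = 11
  t=4: active resources = [5, 4, 6], total = 15
  t=5: active resources = [5, 4, 6], total = 15
  t=6: active resources = [4, 5, 4, 6], total = 19
  t=7: active resources = [4, 5, 4, 6], total = 19
  t=8: active resources = [5, 4, 4], total = 13
  t=9: active resources = [4], total = 4
  t=10: active resources = [4], total = 4
Peak resource demand = 19

19


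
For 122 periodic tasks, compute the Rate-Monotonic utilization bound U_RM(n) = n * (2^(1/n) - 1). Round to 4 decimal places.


Compute 2^(1/122) = 1.0056977048
Subtract 1: 1.0056977048 - 1 = 0.0056977048
Multiply by n: 122 * 0.0056977048 = 0.6951199856
Round to 4 dp: 0.6951

0.6951


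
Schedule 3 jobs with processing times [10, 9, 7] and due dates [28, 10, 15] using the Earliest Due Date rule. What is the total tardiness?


Sort by due date (EDD order): [(9, 10), (7, 15), (10, 28)]
Compute completion times and tardiness:
  Job 1: p=9, d=10, C=9, tardiness=max(0,9-10)=0
  Job 2: p=7, d=15, C=16, tardiness=max(0,16-15)=1
  Job 3: p=10, d=28, C=26, tardiness=max(0,26-28)=0
Total tardiness = 1

1


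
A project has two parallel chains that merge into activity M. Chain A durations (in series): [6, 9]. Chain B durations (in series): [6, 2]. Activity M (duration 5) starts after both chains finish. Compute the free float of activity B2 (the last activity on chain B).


ES(B2) = sum of predecessors on chain B = 6
EF(B2) = ES + duration = 6 + 2 = 8
Successor of B2 is M. ES(M) = max(sum(A), sum(B)) = max(15, 8) = 15
Free float = ES(successor) - EF(current) = 15 - 8 = 7

7


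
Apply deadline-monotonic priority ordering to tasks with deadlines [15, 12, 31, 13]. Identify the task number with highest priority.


Sort tasks by relative deadline (ascending):
  Task 2: deadline = 12
  Task 4: deadline = 13
  Task 1: deadline = 15
  Task 3: deadline = 31
Priority order (highest first): [2, 4, 1, 3]
Highest priority task = 2

2


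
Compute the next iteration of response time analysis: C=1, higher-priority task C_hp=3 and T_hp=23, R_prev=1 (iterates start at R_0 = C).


R_next = C + ceil(R_prev / T_hp) * C_hp
ceil(1 / 23) = ceil(0.0435) = 1
Interference = 1 * 3 = 3
R_next = 1 + 3 = 4

4


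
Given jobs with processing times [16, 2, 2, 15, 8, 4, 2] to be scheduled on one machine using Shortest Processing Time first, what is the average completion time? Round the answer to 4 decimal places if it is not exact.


Sort jobs by processing time (SPT order): [2, 2, 2, 4, 8, 15, 16]
Compute completion times sequentially:
  Job 1: processing = 2, completes at 2
  Job 2: processing = 2, completes at 4
  Job 3: processing = 2, completes at 6
  Job 4: processing = 4, completes at 10
  Job 5: processing = 8, completes at 18
  Job 6: processing = 15, completes at 33
  Job 7: processing = 16, completes at 49
Sum of completion times = 122
Average completion time = 122/7 = 17.4286

17.4286


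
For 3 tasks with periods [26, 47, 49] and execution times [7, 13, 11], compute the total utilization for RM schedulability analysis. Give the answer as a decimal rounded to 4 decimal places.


Compute individual utilizations (exact fractions):
  Task 1: C/T = 7/26 (approx. 0.2692)
  Task 2: C/T = 13/47 (approx. 0.2766)
  Task 3: C/T = 11/49 (approx. 0.2245)
Total utilization U = 7/26 + 13/47 + 11/49 = 46125/59878
Rounded to 4 decimal places: U = 0.7703
RM (Liu & Layland) bound for 3 tasks = 0.779763; compare with U = 46125/59878 (approx. 0.770316)
U <= bound, so schedulable by RM sufficient condition.

0.7703


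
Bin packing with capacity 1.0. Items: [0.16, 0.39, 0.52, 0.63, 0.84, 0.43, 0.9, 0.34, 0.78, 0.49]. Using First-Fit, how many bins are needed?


Place items sequentially using First-Fit:
  Item 0.16 -> new Bin 1
  Item 0.39 -> Bin 1 (now 0.55)
  Item 0.52 -> new Bin 2
  Item 0.63 -> new Bin 3
  Item 0.84 -> new Bin 4
  Item 0.43 -> Bin 1 (now 0.98)
  Item 0.9 -> new Bin 5
  Item 0.34 -> Bin 2 (now 0.86)
  Item 0.78 -> new Bin 6
  Item 0.49 -> new Bin 7
Total bins used = 7

7


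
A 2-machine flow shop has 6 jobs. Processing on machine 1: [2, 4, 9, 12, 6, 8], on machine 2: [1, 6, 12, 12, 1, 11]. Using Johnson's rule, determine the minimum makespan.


Apply Johnson's rule:
  Group 1 (a <= b): [(2, 4, 6), (6, 8, 11), (3, 9, 12), (4, 12, 12)]
  Group 2 (a > b): [(1, 2, 1), (5, 6, 1)]
Optimal job order: [2, 6, 3, 4, 1, 5]
Schedule:
  Job 2: M1 done at 4, M2 done at 10
  Job 6: M1 done at 12, M2 done at 23
  Job 3: M1 done at 21, M2 done at 35
  Job 4: M1 done at 33, M2 done at 47
  Job 1: M1 done at 35, M2 done at 48
  Job 5: M1 done at 41, M2 done at 49
Makespan = 49

49


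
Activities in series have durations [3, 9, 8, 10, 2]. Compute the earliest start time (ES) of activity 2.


Activity 2 starts after activities 1 through 1 complete.
Predecessor durations: [3]
ES = 3 = 3

3


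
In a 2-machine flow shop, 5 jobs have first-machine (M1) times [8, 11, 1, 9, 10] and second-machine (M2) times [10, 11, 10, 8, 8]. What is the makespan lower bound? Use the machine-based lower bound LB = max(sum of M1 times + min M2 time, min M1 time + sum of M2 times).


LB1 = sum(M1 times) + min(M2 times) = 39 + 8 = 47
LB2 = min(M1 times) + sum(M2 times) = 1 + 47 = 48
Lower bound = max(LB1, LB2) = max(47, 48) = 48

48


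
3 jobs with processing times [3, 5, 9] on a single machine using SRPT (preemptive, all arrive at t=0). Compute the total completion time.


Since all jobs arrive at t=0, SRPT equals SPT ordering.
SPT order: [3, 5, 9]
Completion times:
  Job 1: p=3, C=3
  Job 2: p=5, C=8
  Job 3: p=9, C=17
Total completion time = 3 + 8 + 17 = 28

28


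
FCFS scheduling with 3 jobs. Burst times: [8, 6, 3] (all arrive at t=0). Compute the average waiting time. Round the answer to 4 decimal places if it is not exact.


FCFS order (as given): [8, 6, 3]
Waiting times:
  Job 1: wait = 0
  Job 2: wait = 8
  Job 3: wait = 14
Sum of waiting times = 22
Average waiting time = 22/3 = 7.3333

7.3333


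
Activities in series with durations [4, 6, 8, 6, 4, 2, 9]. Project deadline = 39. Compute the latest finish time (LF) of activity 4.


LF(activity 4) = deadline - sum of successor durations
Successors: activities 5 through 7 with durations [4, 2, 9]
Sum of successor durations = 15
LF = 39 - 15 = 24

24


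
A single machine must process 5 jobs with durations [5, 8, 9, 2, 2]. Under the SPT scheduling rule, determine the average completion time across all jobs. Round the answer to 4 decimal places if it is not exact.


Sort jobs by processing time (SPT order): [2, 2, 5, 8, 9]
Compute completion times sequentially:
  Job 1: processing = 2, completes at 2
  Job 2: processing = 2, completes at 4
  Job 3: processing = 5, completes at 9
  Job 4: processing = 8, completes at 17
  Job 5: processing = 9, completes at 26
Sum of completion times = 58
Average completion time = 58/5 = 11.6

11.6


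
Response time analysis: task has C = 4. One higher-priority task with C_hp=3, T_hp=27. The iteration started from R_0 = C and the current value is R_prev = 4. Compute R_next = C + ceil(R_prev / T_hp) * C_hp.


R_next = C + ceil(R_prev / T_hp) * C_hp
ceil(4 / 27) = ceil(0.1481) = 1
Interference = 1 * 3 = 3
R_next = 4 + 3 = 7

7


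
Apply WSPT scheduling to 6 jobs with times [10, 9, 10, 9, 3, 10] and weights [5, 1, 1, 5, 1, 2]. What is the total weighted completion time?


Compute p/w ratios and sort ascending (WSPT): [(9, 5), (10, 5), (3, 1), (10, 2), (9, 1), (10, 1)]
Compute weighted completion times:
  Job (p=9,w=5): C=9, w*C=5*9=45
  Job (p=10,w=5): C=19, w*C=5*19=95
  Job (p=3,w=1): C=22, w*C=1*22=22
  Job (p=10,w=2): C=32, w*C=2*32=64
  Job (p=9,w=1): C=41, w*C=1*41=41
  Job (p=10,w=1): C=51, w*C=1*51=51
Total weighted completion time = 318

318


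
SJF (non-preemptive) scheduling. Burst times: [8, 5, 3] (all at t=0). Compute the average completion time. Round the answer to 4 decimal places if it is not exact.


SJF order (ascending): [3, 5, 8]
Completion times:
  Job 1: burst=3, C=3
  Job 2: burst=5, C=8
  Job 3: burst=8, C=16
Average completion = 27/3 = 9.0

9.0


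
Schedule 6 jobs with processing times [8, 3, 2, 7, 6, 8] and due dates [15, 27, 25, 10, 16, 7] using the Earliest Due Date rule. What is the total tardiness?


Sort by due date (EDD order): [(8, 7), (7, 10), (8, 15), (6, 16), (2, 25), (3, 27)]
Compute completion times and tardiness:
  Job 1: p=8, d=7, C=8, tardiness=max(0,8-7)=1
  Job 2: p=7, d=10, C=15, tardiness=max(0,15-10)=5
  Job 3: p=8, d=15, C=23, tardiness=max(0,23-15)=8
  Job 4: p=6, d=16, C=29, tardiness=max(0,29-16)=13
  Job 5: p=2, d=25, C=31, tardiness=max(0,31-25)=6
  Job 6: p=3, d=27, C=34, tardiness=max(0,34-27)=7
Total tardiness = 40

40


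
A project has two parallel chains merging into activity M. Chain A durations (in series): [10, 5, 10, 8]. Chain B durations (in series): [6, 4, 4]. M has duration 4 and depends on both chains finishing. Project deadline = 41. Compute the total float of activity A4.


Forward pass: ES(A4) = sum of predecessors on chain A = 25
EF = ES + duration = 25 + 8 = 33
Backward pass: LF(M) = deadline = 41; LS(M) = 41 - 4 = 37
LF(A4) = LS(M) - sum(successors on chain A) = 37 - 0 = 37
LS = LF - duration = 37 - 8 = 29
Total float = LS - ES = 29 - 25 = 4

4


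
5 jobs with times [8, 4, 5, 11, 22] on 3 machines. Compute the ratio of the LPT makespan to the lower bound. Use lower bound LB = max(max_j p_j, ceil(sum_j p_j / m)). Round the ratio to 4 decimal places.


LPT order: [22, 11, 8, 5, 4]
Machine loads after assignment: [22, 15, 13]
LPT makespan = 22
Lower bound = max(max_job, ceil(total/3)) = max(22, 17) = 22
Ratio = 22 / 22 = 1.0

1.0


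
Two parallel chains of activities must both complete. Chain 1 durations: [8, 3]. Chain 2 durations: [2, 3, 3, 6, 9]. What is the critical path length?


Path A total = 8 + 3 = 11
Path B total = 2 + 3 + 3 + 6 + 9 = 23
Critical path = longest path = max(11, 23) = 23

23


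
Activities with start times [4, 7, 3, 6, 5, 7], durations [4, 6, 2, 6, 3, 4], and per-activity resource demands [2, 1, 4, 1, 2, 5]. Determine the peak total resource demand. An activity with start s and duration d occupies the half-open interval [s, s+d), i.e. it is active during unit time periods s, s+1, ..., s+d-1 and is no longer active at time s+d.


Each activity i is active on [start_i, start_i + duration_i).
Compute total resource usage per time slot:
  t=0: active resources = [], total = 0
  t=1: active resources = [], total = 0
  t=2: active resources = [], total = 0
  t=3: active resources = [4], total = 4
  t=4: active resources = [2, 4], total = 6
  t=5: active resources = [2, 2], total = 4
  t=6: active resources = [2, 1, 2], total = 5
  t=7: active resources = [2, 1, 1, 2, 5], total = 11
  t=8: active resources = [1, 1, 5], total = 7
  t=9: active resources = [1, 1, 5], total = 7
  t=10: active resources = [1, 1, 5], total = 7
  t=11: active resources = [1, 1], total = 2
  t=12: active resources = [1], total = 1
Peak resource demand = 11

11


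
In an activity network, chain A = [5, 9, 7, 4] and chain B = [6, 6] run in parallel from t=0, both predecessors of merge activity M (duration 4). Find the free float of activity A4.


ES(A4) = sum of predecessors on chain A = 21
EF(A4) = ES + duration = 21 + 4 = 25
Successor of A4 is M. ES(M) = max(sum(A), sum(B)) = max(25, 12) = 25
Free float = ES(successor) - EF(current) = 25 - 25 = 0

0


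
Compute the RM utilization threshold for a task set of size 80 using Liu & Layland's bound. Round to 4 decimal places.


Compute 2^(1/80) = 1.0087019838
Subtract 1: 1.0087019838 - 1 = 0.0087019838
Multiply by n: 80 * 0.0087019838 = 0.6961587040
Round to 4 dp: 0.6962

0.6962


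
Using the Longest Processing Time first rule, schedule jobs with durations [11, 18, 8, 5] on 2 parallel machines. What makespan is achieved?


Sort jobs in decreasing order (LPT): [18, 11, 8, 5]
Assign each job to the least loaded machine:
  Machine 1: jobs [18, 5], load = 23
  Machine 2: jobs [11, 8], load = 19
Makespan = max load = 23

23


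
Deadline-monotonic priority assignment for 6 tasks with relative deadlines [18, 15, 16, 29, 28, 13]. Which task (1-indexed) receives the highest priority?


Sort tasks by relative deadline (ascending):
  Task 6: deadline = 13
  Task 2: deadline = 15
  Task 3: deadline = 16
  Task 1: deadline = 18
  Task 5: deadline = 28
  Task 4: deadline = 29
Priority order (highest first): [6, 2, 3, 1, 5, 4]
Highest priority task = 6

6


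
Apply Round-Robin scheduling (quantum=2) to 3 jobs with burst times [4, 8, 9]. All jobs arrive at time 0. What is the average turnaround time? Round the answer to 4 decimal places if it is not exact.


Time quantum = 2
Execution trace:
  J1 runs 2 units, time = 2
  J2 runs 2 units, time = 4
  J3 runs 2 units, time = 6
  J1 runs 2 units, time = 8
  J2 runs 2 units, time = 10
  J3 runs 2 units, time = 12
  J2 runs 2 units, time = 14
  J3 runs 2 units, time = 16
  J2 runs 2 units, time = 18
  J3 runs 2 units, time = 20
  J3 runs 1 units, time = 21
Finish times: [8, 18, 21]
Average turnaround = 47/3 = 15.6667

15.6667


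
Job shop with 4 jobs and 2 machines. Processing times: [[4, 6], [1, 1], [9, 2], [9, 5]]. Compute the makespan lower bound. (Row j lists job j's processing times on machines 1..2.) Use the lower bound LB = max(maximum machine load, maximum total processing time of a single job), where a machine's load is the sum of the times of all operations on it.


Machine loads:
  Machine 1: 4 + 1 + 9 + 9 = 23
  Machine 2: 6 + 1 + 2 + 5 = 14
Max machine load = 23
Job totals:
  Job 1: 10
  Job 2: 2
  Job 3: 11
  Job 4: 14
Max job total = 14
Lower bound = max(23, 14) = 23

23


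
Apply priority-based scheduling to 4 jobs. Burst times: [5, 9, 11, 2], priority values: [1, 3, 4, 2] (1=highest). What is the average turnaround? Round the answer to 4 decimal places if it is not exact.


Sort by priority (ascending = highest first):
Order: [(1, 5), (2, 2), (3, 9), (4, 11)]
Completion times:
  Priority 1, burst=5, C=5
  Priority 2, burst=2, C=7
  Priority 3, burst=9, C=16
  Priority 4, burst=11, C=27
Average turnaround = 55/4 = 13.75

13.75


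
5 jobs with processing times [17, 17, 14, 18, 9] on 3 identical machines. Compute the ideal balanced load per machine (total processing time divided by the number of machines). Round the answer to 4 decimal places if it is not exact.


Total processing time = 17 + 17 + 14 + 18 + 9 = 75
Number of machines = 3
Ideal balanced load = 75 / 3 = 25.0

25.0


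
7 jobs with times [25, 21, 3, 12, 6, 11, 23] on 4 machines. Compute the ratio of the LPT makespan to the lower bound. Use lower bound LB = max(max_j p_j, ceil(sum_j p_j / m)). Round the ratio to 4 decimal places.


LPT order: [25, 23, 21, 12, 11, 6, 3]
Machine loads after assignment: [25, 26, 27, 23]
LPT makespan = 27
Lower bound = max(max_job, ceil(total/4)) = max(25, 26) = 26
Ratio = 27 / 26 = 1.0385

1.0385


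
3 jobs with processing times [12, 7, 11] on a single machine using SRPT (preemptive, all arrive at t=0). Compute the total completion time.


Since all jobs arrive at t=0, SRPT equals SPT ordering.
SPT order: [7, 11, 12]
Completion times:
  Job 1: p=7, C=7
  Job 2: p=11, C=18
  Job 3: p=12, C=30
Total completion time = 7 + 18 + 30 = 55

55


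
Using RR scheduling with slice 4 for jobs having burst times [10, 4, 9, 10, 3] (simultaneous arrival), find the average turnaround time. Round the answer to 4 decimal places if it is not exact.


Time quantum = 4
Execution trace:
  J1 runs 4 units, time = 4
  J2 runs 4 units, time = 8
  J3 runs 4 units, time = 12
  J4 runs 4 units, time = 16
  J5 runs 3 units, time = 19
  J1 runs 4 units, time = 23
  J3 runs 4 units, time = 27
  J4 runs 4 units, time = 31
  J1 runs 2 units, time = 33
  J3 runs 1 units, time = 34
  J4 runs 2 units, time = 36
Finish times: [33, 8, 34, 36, 19]
Average turnaround = 130/5 = 26.0

26.0


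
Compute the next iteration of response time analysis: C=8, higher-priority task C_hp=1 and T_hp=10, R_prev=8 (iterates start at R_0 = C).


R_next = C + ceil(R_prev / T_hp) * C_hp
ceil(8 / 10) = ceil(0.8) = 1
Interference = 1 * 1 = 1
R_next = 8 + 1 = 9

9


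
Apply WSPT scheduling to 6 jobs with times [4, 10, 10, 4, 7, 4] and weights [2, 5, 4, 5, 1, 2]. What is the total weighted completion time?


Compute p/w ratios and sort ascending (WSPT): [(4, 5), (4, 2), (10, 5), (4, 2), (10, 4), (7, 1)]
Compute weighted completion times:
  Job (p=4,w=5): C=4, w*C=5*4=20
  Job (p=4,w=2): C=8, w*C=2*8=16
  Job (p=10,w=5): C=18, w*C=5*18=90
  Job (p=4,w=2): C=22, w*C=2*22=44
  Job (p=10,w=4): C=32, w*C=4*32=128
  Job (p=7,w=1): C=39, w*C=1*39=39
Total weighted completion time = 337

337


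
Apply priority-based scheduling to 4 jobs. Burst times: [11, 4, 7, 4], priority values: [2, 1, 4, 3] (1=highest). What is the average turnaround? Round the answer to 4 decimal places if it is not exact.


Sort by priority (ascending = highest first):
Order: [(1, 4), (2, 11), (3, 4), (4, 7)]
Completion times:
  Priority 1, burst=4, C=4
  Priority 2, burst=11, C=15
  Priority 3, burst=4, C=19
  Priority 4, burst=7, C=26
Average turnaround = 64/4 = 16.0

16.0


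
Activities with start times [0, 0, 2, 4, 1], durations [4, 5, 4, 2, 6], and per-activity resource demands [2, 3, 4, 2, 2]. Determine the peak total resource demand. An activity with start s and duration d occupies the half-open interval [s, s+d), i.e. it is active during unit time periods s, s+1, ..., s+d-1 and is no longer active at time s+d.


Each activity i is active on [start_i, start_i + duration_i).
Compute total resource usage per time slot:
  t=0: active resources = [2, 3], total = 5
  t=1: active resources = [2, 3, 2], total = 7
  t=2: active resources = [2, 3, 4, 2], total = 11
  t=3: active resources = [2, 3, 4, 2], total = 11
  t=4: active resources = [3, 4, 2, 2], total = 11
  t=5: active resources = [4, 2, 2], total = 8
  t=6: active resources = [2], total = 2
Peak resource demand = 11

11


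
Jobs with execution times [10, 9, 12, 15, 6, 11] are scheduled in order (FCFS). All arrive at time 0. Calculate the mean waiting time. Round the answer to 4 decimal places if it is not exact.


FCFS order (as given): [10, 9, 12, 15, 6, 11]
Waiting times:
  Job 1: wait = 0
  Job 2: wait = 10
  Job 3: wait = 19
  Job 4: wait = 31
  Job 5: wait = 46
  Job 6: wait = 52
Sum of waiting times = 158
Average waiting time = 158/6 = 26.3333

26.3333


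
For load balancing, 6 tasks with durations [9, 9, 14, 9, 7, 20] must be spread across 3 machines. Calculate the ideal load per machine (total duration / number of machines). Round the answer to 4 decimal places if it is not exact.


Total processing time = 9 + 9 + 14 + 9 + 7 + 20 = 68
Number of machines = 3
Ideal balanced load = 68 / 3 = 22.6667

22.6667


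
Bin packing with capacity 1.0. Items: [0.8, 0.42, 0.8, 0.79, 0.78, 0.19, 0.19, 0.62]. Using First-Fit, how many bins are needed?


Place items sequentially using First-Fit:
  Item 0.8 -> new Bin 1
  Item 0.42 -> new Bin 2
  Item 0.8 -> new Bin 3
  Item 0.79 -> new Bin 4
  Item 0.78 -> new Bin 5
  Item 0.19 -> Bin 1 (now 0.99)
  Item 0.19 -> Bin 2 (now 0.61)
  Item 0.62 -> new Bin 6
Total bins used = 6

6


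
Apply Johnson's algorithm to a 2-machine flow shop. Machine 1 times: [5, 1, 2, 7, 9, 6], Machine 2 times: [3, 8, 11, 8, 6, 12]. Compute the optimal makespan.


Apply Johnson's rule:
  Group 1 (a <= b): [(2, 1, 8), (3, 2, 11), (6, 6, 12), (4, 7, 8)]
  Group 2 (a > b): [(5, 9, 6), (1, 5, 3)]
Optimal job order: [2, 3, 6, 4, 5, 1]
Schedule:
  Job 2: M1 done at 1, M2 done at 9
  Job 3: M1 done at 3, M2 done at 20
  Job 6: M1 done at 9, M2 done at 32
  Job 4: M1 done at 16, M2 done at 40
  Job 5: M1 done at 25, M2 done at 46
  Job 1: M1 done at 30, M2 done at 49
Makespan = 49

49


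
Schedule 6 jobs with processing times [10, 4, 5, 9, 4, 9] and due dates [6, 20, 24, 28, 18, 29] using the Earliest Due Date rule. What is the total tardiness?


Sort by due date (EDD order): [(10, 6), (4, 18), (4, 20), (5, 24), (9, 28), (9, 29)]
Compute completion times and tardiness:
  Job 1: p=10, d=6, C=10, tardiness=max(0,10-6)=4
  Job 2: p=4, d=18, C=14, tardiness=max(0,14-18)=0
  Job 3: p=4, d=20, C=18, tardiness=max(0,18-20)=0
  Job 4: p=5, d=24, C=23, tardiness=max(0,23-24)=0
  Job 5: p=9, d=28, C=32, tardiness=max(0,32-28)=4
  Job 6: p=9, d=29, C=41, tardiness=max(0,41-29)=12
Total tardiness = 20

20


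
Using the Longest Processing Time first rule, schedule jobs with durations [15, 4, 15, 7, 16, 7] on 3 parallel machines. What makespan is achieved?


Sort jobs in decreasing order (LPT): [16, 15, 15, 7, 7, 4]
Assign each job to the least loaded machine:
  Machine 1: jobs [16, 4], load = 20
  Machine 2: jobs [15, 7], load = 22
  Machine 3: jobs [15, 7], load = 22
Makespan = max load = 22

22


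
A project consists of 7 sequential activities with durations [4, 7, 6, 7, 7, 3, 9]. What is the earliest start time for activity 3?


Activity 3 starts after activities 1 through 2 complete.
Predecessor durations: [4, 7]
ES = 4 + 7 = 11

11


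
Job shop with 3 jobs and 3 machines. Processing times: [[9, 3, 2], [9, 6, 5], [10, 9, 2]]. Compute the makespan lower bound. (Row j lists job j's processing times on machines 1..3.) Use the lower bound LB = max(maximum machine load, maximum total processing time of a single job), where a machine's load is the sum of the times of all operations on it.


Machine loads:
  Machine 1: 9 + 9 + 10 = 28
  Machine 2: 3 + 6 + 9 = 18
  Machine 3: 2 + 5 + 2 = 9
Max machine load = 28
Job totals:
  Job 1: 14
  Job 2: 20
  Job 3: 21
Max job total = 21
Lower bound = max(28, 21) = 28

28


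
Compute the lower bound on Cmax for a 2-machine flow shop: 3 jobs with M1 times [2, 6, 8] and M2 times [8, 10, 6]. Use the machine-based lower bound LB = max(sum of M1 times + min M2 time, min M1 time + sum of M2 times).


LB1 = sum(M1 times) + min(M2 times) = 16 + 6 = 22
LB2 = min(M1 times) + sum(M2 times) = 2 + 24 = 26
Lower bound = max(LB1, LB2) = max(22, 26) = 26

26


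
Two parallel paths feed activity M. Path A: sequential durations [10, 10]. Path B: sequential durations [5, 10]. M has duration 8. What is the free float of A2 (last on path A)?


ES(A2) = sum of predecessors on chain A = 10
EF(A2) = ES + duration = 10 + 10 = 20
Successor of A2 is M. ES(M) = max(sum(A), sum(B)) = max(20, 15) = 20
Free float = ES(successor) - EF(current) = 20 - 20 = 0

0


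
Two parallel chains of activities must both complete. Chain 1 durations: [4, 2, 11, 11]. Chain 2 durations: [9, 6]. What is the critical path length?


Path A total = 4 + 2 + 11 + 11 = 28
Path B total = 9 + 6 = 15
Critical path = longest path = max(28, 15) = 28

28


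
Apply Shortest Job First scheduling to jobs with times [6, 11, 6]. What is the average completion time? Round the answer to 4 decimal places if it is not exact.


SJF order (ascending): [6, 6, 11]
Completion times:
  Job 1: burst=6, C=6
  Job 2: burst=6, C=12
  Job 3: burst=11, C=23
Average completion = 41/3 = 13.6667

13.6667


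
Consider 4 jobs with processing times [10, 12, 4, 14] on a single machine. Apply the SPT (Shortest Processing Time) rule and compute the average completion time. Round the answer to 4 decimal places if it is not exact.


Sort jobs by processing time (SPT order): [4, 10, 12, 14]
Compute completion times sequentially:
  Job 1: processing = 4, completes at 4
  Job 2: processing = 10, completes at 14
  Job 3: processing = 12, completes at 26
  Job 4: processing = 14, completes at 40
Sum of completion times = 84
Average completion time = 84/4 = 21.0

21.0


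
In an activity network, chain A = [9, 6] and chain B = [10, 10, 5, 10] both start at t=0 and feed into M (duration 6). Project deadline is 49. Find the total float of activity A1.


Forward pass: ES(A1) = sum of predecessors on chain A = 0
EF = ES + duration = 0 + 9 = 9
Backward pass: LF(M) = deadline = 49; LS(M) = 49 - 6 = 43
LF(A1) = LS(M) - sum(successors on chain A) = 43 - 6 = 37
LS = LF - duration = 37 - 9 = 28
Total float = LS - ES = 28 - 0 = 28

28


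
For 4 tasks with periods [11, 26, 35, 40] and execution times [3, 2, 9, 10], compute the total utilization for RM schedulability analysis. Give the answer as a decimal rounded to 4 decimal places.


Compute individual utilizations (exact fractions):
  Task 1: C/T = 3/11 (approx. 0.2727)
  Task 2: C/T = 2/26 = 1/13 (approx. 0.0769)
  Task 3: C/T = 9/35 (approx. 0.2571)
  Task 4: C/T = 10/40 = 1/4 (approx. 0.25)
Total utilization U = 3/11 + 1/13 + 9/35 + 1/4 = 17153/20020
Rounded to 4 decimal places: U = 0.8568
RM (Liu & Layland) bound for 4 tasks = 0.756828; compare with U = 17153/20020 (approx. 0.856793)
bound < U <= 1, so the RM sufficient condition is not met (inconclusive; an exact test such as response-time analysis is needed).

0.8568


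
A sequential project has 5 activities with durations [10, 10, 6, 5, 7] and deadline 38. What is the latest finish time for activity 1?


LF(activity 1) = deadline - sum of successor durations
Successors: activities 2 through 5 with durations [10, 6, 5, 7]
Sum of successor durations = 28
LF = 38 - 28 = 10

10


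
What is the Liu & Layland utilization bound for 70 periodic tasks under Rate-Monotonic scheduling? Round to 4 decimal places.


Compute 2^(1/70) = 1.0099512906
Subtract 1: 1.0099512906 - 1 = 0.0099512906
Multiply by n: 70 * 0.0099512906 = 0.6965903420
Round to 4 dp: 0.6966

0.6966
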